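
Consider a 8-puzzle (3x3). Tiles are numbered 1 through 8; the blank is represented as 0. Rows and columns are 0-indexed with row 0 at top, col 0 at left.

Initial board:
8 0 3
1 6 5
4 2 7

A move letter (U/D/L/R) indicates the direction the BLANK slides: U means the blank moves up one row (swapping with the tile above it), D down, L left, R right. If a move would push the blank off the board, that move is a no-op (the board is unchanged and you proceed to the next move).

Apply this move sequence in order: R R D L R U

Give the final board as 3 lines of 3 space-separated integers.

Answer: 8 3 0
1 6 5
4 2 7

Derivation:
After move 1 (R):
8 3 0
1 6 5
4 2 7

After move 2 (R):
8 3 0
1 6 5
4 2 7

After move 3 (D):
8 3 5
1 6 0
4 2 7

After move 4 (L):
8 3 5
1 0 6
4 2 7

After move 5 (R):
8 3 5
1 6 0
4 2 7

After move 6 (U):
8 3 0
1 6 5
4 2 7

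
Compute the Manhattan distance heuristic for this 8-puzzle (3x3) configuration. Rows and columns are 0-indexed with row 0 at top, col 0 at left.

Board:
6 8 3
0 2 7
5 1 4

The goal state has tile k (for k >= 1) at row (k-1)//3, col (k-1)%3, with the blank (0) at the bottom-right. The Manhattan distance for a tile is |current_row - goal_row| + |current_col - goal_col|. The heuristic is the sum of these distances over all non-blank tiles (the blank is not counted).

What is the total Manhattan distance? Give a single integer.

Tile 6: at (0,0), goal (1,2), distance |0-1|+|0-2| = 3
Tile 8: at (0,1), goal (2,1), distance |0-2|+|1-1| = 2
Tile 3: at (0,2), goal (0,2), distance |0-0|+|2-2| = 0
Tile 2: at (1,1), goal (0,1), distance |1-0|+|1-1| = 1
Tile 7: at (1,2), goal (2,0), distance |1-2|+|2-0| = 3
Tile 5: at (2,0), goal (1,1), distance |2-1|+|0-1| = 2
Tile 1: at (2,1), goal (0,0), distance |2-0|+|1-0| = 3
Tile 4: at (2,2), goal (1,0), distance |2-1|+|2-0| = 3
Sum: 3 + 2 + 0 + 1 + 3 + 2 + 3 + 3 = 17

Answer: 17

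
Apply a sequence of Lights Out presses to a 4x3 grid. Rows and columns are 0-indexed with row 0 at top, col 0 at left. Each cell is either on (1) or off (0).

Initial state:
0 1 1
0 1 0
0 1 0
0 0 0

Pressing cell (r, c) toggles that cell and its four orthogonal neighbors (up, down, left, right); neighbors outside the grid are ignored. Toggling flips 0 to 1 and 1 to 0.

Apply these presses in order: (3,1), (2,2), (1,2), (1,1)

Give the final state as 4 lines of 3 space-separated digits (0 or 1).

Answer: 0 0 0
1 1 1
0 0 0
1 1 0

Derivation:
After press 1 at (3,1):
0 1 1
0 1 0
0 0 0
1 1 1

After press 2 at (2,2):
0 1 1
0 1 1
0 1 1
1 1 0

After press 3 at (1,2):
0 1 0
0 0 0
0 1 0
1 1 0

After press 4 at (1,1):
0 0 0
1 1 1
0 0 0
1 1 0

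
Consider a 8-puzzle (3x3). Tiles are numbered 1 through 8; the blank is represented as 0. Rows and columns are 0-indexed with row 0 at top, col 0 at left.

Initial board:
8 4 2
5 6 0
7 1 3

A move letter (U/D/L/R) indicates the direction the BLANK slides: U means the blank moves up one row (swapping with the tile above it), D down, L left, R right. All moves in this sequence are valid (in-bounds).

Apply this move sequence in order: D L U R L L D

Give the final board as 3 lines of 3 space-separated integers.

Answer: 8 4 2
7 5 3
0 6 1

Derivation:
After move 1 (D):
8 4 2
5 6 3
7 1 0

After move 2 (L):
8 4 2
5 6 3
7 0 1

After move 3 (U):
8 4 2
5 0 3
7 6 1

After move 4 (R):
8 4 2
5 3 0
7 6 1

After move 5 (L):
8 4 2
5 0 3
7 6 1

After move 6 (L):
8 4 2
0 5 3
7 6 1

After move 7 (D):
8 4 2
7 5 3
0 6 1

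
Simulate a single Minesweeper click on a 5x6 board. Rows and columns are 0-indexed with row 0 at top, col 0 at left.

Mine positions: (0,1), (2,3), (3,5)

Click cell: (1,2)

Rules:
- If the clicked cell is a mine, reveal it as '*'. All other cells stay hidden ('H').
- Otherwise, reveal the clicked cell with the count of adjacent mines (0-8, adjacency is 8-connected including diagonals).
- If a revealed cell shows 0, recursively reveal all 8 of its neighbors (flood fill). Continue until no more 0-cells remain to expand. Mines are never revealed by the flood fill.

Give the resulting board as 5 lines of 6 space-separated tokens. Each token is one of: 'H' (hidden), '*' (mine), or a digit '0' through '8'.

H H H H H H
H H 2 H H H
H H H H H H
H H H H H H
H H H H H H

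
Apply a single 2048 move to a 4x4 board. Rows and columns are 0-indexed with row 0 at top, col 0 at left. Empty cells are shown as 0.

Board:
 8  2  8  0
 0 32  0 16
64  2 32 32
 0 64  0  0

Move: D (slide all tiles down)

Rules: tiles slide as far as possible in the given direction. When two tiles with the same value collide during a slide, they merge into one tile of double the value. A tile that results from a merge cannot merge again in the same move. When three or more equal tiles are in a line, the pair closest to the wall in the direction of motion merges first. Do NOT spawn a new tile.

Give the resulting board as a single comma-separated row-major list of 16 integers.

Slide down:
col 0: [8, 0, 64, 0] -> [0, 0, 8, 64]
col 1: [2, 32, 2, 64] -> [2, 32, 2, 64]
col 2: [8, 0, 32, 0] -> [0, 0, 8, 32]
col 3: [0, 16, 32, 0] -> [0, 0, 16, 32]

Answer: 0, 2, 0, 0, 0, 32, 0, 0, 8, 2, 8, 16, 64, 64, 32, 32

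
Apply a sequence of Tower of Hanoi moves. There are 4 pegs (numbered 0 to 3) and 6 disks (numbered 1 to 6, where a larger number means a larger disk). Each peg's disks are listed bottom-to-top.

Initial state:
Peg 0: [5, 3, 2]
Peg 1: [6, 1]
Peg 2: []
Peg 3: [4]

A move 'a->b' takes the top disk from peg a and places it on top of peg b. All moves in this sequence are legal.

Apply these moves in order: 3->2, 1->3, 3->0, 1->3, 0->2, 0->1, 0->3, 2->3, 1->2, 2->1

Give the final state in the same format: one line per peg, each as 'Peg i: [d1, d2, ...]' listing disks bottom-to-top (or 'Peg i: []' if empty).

Answer: Peg 0: [5]
Peg 1: [2]
Peg 2: [4]
Peg 3: [6, 3, 1]

Derivation:
After move 1 (3->2):
Peg 0: [5, 3, 2]
Peg 1: [6, 1]
Peg 2: [4]
Peg 3: []

After move 2 (1->3):
Peg 0: [5, 3, 2]
Peg 1: [6]
Peg 2: [4]
Peg 3: [1]

After move 3 (3->0):
Peg 0: [5, 3, 2, 1]
Peg 1: [6]
Peg 2: [4]
Peg 3: []

After move 4 (1->3):
Peg 0: [5, 3, 2, 1]
Peg 1: []
Peg 2: [4]
Peg 3: [6]

After move 5 (0->2):
Peg 0: [5, 3, 2]
Peg 1: []
Peg 2: [4, 1]
Peg 3: [6]

After move 6 (0->1):
Peg 0: [5, 3]
Peg 1: [2]
Peg 2: [4, 1]
Peg 3: [6]

After move 7 (0->3):
Peg 0: [5]
Peg 1: [2]
Peg 2: [4, 1]
Peg 3: [6, 3]

After move 8 (2->3):
Peg 0: [5]
Peg 1: [2]
Peg 2: [4]
Peg 3: [6, 3, 1]

After move 9 (1->2):
Peg 0: [5]
Peg 1: []
Peg 2: [4, 2]
Peg 3: [6, 3, 1]

After move 10 (2->1):
Peg 0: [5]
Peg 1: [2]
Peg 2: [4]
Peg 3: [6, 3, 1]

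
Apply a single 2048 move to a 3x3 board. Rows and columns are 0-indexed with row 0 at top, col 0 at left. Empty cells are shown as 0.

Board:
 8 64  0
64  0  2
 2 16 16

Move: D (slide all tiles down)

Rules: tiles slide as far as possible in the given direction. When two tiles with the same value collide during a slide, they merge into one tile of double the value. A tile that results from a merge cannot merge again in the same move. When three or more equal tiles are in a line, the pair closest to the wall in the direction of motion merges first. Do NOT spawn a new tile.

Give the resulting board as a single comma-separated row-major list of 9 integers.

Answer: 8, 0, 0, 64, 64, 2, 2, 16, 16

Derivation:
Slide down:
col 0: [8, 64, 2] -> [8, 64, 2]
col 1: [64, 0, 16] -> [0, 64, 16]
col 2: [0, 2, 16] -> [0, 2, 16]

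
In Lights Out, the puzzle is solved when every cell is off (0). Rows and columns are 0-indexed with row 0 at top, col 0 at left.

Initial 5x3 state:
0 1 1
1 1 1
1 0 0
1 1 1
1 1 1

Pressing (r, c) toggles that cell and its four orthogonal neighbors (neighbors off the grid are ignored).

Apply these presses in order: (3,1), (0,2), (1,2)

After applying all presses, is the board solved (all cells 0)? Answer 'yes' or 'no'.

Answer: no

Derivation:
After press 1 at (3,1):
0 1 1
1 1 1
1 1 0
0 0 0
1 0 1

After press 2 at (0,2):
0 0 0
1 1 0
1 1 0
0 0 0
1 0 1

After press 3 at (1,2):
0 0 1
1 0 1
1 1 1
0 0 0
1 0 1

Lights still on: 8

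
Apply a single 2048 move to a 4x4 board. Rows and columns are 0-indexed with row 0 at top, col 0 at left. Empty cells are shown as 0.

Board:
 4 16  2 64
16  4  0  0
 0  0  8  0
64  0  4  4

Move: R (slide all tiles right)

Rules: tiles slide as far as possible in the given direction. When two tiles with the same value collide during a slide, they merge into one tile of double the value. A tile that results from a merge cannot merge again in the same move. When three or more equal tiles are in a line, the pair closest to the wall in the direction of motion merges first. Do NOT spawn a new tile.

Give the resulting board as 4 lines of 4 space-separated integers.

Answer:  4 16  2 64
 0  0 16  4
 0  0  0  8
 0  0 64  8

Derivation:
Slide right:
row 0: [4, 16, 2, 64] -> [4, 16, 2, 64]
row 1: [16, 4, 0, 0] -> [0, 0, 16, 4]
row 2: [0, 0, 8, 0] -> [0, 0, 0, 8]
row 3: [64, 0, 4, 4] -> [0, 0, 64, 8]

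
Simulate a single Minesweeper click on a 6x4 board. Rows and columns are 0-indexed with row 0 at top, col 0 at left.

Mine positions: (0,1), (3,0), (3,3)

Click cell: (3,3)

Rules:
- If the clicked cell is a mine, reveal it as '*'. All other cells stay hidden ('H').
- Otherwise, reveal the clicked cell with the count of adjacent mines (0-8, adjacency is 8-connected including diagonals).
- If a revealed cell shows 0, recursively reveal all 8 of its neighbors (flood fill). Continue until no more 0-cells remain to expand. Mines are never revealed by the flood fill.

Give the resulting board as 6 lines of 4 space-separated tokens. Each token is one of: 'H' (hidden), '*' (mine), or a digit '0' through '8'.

H H H H
H H H H
H H H H
H H H *
H H H H
H H H H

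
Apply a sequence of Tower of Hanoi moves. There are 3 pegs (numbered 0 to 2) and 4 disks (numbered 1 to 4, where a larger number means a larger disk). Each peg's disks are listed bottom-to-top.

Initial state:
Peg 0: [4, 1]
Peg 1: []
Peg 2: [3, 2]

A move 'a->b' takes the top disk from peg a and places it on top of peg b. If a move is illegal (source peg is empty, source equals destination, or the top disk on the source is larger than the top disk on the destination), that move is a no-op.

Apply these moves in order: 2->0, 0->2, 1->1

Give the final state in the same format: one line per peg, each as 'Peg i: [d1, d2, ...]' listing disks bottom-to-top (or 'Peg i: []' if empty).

After move 1 (2->0):
Peg 0: [4, 1]
Peg 1: []
Peg 2: [3, 2]

After move 2 (0->2):
Peg 0: [4]
Peg 1: []
Peg 2: [3, 2, 1]

After move 3 (1->1):
Peg 0: [4]
Peg 1: []
Peg 2: [3, 2, 1]

Answer: Peg 0: [4]
Peg 1: []
Peg 2: [3, 2, 1]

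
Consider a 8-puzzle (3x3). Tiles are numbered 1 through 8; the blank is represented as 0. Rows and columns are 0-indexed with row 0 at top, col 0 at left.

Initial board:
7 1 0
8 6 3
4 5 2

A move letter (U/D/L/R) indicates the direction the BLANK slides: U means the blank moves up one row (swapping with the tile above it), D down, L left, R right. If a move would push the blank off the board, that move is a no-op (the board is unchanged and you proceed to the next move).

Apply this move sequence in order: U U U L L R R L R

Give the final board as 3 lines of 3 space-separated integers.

After move 1 (U):
7 1 0
8 6 3
4 5 2

After move 2 (U):
7 1 0
8 6 3
4 5 2

After move 3 (U):
7 1 0
8 6 3
4 5 2

After move 4 (L):
7 0 1
8 6 3
4 5 2

After move 5 (L):
0 7 1
8 6 3
4 5 2

After move 6 (R):
7 0 1
8 6 3
4 5 2

After move 7 (R):
7 1 0
8 6 3
4 5 2

After move 8 (L):
7 0 1
8 6 3
4 5 2

After move 9 (R):
7 1 0
8 6 3
4 5 2

Answer: 7 1 0
8 6 3
4 5 2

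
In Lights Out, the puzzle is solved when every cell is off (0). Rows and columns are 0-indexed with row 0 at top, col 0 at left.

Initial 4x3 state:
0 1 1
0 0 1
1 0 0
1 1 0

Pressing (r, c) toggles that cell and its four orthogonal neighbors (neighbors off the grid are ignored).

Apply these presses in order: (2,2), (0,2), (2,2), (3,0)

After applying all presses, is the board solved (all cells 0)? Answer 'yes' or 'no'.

Answer: yes

Derivation:
After press 1 at (2,2):
0 1 1
0 0 0
1 1 1
1 1 1

After press 2 at (0,2):
0 0 0
0 0 1
1 1 1
1 1 1

After press 3 at (2,2):
0 0 0
0 0 0
1 0 0
1 1 0

After press 4 at (3,0):
0 0 0
0 0 0
0 0 0
0 0 0

Lights still on: 0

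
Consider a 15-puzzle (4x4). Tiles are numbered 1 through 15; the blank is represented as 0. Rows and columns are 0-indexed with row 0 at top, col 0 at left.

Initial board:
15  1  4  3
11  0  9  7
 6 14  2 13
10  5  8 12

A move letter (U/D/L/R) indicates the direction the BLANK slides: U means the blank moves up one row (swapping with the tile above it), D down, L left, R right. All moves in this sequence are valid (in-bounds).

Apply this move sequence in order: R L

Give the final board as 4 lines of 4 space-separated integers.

After move 1 (R):
15  1  4  3
11  9  0  7
 6 14  2 13
10  5  8 12

After move 2 (L):
15  1  4  3
11  0  9  7
 6 14  2 13
10  5  8 12

Answer: 15  1  4  3
11  0  9  7
 6 14  2 13
10  5  8 12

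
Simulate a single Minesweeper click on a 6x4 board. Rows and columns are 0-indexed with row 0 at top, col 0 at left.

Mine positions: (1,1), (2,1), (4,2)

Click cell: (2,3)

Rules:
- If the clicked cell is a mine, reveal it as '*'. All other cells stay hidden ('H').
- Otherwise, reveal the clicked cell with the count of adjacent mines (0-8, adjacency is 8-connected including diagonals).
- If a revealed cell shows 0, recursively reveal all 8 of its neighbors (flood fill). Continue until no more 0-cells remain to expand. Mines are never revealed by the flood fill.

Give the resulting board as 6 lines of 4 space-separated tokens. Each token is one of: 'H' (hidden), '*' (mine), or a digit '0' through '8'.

H H 1 0
H H 2 0
H H 2 0
H H 2 1
H H H H
H H H H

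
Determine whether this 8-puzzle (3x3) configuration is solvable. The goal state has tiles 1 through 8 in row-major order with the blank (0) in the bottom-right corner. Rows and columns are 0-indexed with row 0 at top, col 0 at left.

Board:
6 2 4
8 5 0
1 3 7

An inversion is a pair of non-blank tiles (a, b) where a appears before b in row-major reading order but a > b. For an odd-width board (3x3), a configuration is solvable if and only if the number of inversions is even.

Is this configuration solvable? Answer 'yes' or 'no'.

Inversions (pairs i<j in row-major order where tile[i] > tile[j] > 0): 14
14 is even, so the puzzle is solvable.

Answer: yes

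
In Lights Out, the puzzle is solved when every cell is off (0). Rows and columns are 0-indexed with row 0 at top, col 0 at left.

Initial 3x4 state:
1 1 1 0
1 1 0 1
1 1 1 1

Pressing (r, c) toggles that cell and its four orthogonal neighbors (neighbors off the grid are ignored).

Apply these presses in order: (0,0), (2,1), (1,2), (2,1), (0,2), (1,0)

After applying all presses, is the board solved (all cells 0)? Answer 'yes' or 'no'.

Answer: no

Derivation:
After press 1 at (0,0):
0 0 1 0
0 1 0 1
1 1 1 1

After press 2 at (2,1):
0 0 1 0
0 0 0 1
0 0 0 1

After press 3 at (1,2):
0 0 0 0
0 1 1 0
0 0 1 1

After press 4 at (2,1):
0 0 0 0
0 0 1 0
1 1 0 1

After press 5 at (0,2):
0 1 1 1
0 0 0 0
1 1 0 1

After press 6 at (1,0):
1 1 1 1
1 1 0 0
0 1 0 1

Lights still on: 8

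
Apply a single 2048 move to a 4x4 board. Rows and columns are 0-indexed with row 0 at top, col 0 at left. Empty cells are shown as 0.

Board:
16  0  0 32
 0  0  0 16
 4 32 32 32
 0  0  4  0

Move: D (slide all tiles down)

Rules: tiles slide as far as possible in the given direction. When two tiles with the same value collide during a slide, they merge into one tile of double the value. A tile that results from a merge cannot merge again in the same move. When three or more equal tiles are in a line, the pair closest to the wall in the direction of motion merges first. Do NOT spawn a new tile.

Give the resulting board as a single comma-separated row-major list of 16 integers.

Answer: 0, 0, 0, 0, 0, 0, 0, 32, 16, 0, 32, 16, 4, 32, 4, 32

Derivation:
Slide down:
col 0: [16, 0, 4, 0] -> [0, 0, 16, 4]
col 1: [0, 0, 32, 0] -> [0, 0, 0, 32]
col 2: [0, 0, 32, 4] -> [0, 0, 32, 4]
col 3: [32, 16, 32, 0] -> [0, 32, 16, 32]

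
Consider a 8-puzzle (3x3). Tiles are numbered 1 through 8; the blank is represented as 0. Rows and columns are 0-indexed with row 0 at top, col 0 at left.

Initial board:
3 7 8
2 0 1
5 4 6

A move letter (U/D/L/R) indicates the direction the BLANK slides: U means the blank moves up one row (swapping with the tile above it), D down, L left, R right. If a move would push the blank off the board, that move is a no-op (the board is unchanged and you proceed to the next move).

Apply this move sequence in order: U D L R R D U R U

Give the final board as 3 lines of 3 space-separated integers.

After move 1 (U):
3 0 8
2 7 1
5 4 6

After move 2 (D):
3 7 8
2 0 1
5 4 6

After move 3 (L):
3 7 8
0 2 1
5 4 6

After move 4 (R):
3 7 8
2 0 1
5 4 6

After move 5 (R):
3 7 8
2 1 0
5 4 6

After move 6 (D):
3 7 8
2 1 6
5 4 0

After move 7 (U):
3 7 8
2 1 0
5 4 6

After move 8 (R):
3 7 8
2 1 0
5 4 6

After move 9 (U):
3 7 0
2 1 8
5 4 6

Answer: 3 7 0
2 1 8
5 4 6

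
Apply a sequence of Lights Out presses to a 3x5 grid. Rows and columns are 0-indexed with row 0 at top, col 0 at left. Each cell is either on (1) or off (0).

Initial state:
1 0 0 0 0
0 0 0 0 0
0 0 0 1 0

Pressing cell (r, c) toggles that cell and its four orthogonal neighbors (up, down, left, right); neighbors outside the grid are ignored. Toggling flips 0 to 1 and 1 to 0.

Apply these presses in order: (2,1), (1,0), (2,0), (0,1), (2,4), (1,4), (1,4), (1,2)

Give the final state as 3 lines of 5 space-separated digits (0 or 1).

After press 1 at (2,1):
1 0 0 0 0
0 1 0 0 0
1 1 1 1 0

After press 2 at (1,0):
0 0 0 0 0
1 0 0 0 0
0 1 1 1 0

After press 3 at (2,0):
0 0 0 0 0
0 0 0 0 0
1 0 1 1 0

After press 4 at (0,1):
1 1 1 0 0
0 1 0 0 0
1 0 1 1 0

After press 5 at (2,4):
1 1 1 0 0
0 1 0 0 1
1 0 1 0 1

After press 6 at (1,4):
1 1 1 0 1
0 1 0 1 0
1 0 1 0 0

After press 7 at (1,4):
1 1 1 0 0
0 1 0 0 1
1 0 1 0 1

After press 8 at (1,2):
1 1 0 0 0
0 0 1 1 1
1 0 0 0 1

Answer: 1 1 0 0 0
0 0 1 1 1
1 0 0 0 1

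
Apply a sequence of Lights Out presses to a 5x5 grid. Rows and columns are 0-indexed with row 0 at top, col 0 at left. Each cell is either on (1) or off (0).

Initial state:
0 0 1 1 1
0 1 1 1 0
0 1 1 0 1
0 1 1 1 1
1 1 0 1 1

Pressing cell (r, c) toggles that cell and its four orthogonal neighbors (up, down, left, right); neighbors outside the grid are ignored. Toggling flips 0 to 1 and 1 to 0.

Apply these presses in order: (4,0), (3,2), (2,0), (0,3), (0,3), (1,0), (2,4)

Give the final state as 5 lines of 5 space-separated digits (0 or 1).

After press 1 at (4,0):
0 0 1 1 1
0 1 1 1 0
0 1 1 0 1
1 1 1 1 1
0 0 0 1 1

After press 2 at (3,2):
0 0 1 1 1
0 1 1 1 0
0 1 0 0 1
1 0 0 0 1
0 0 1 1 1

After press 3 at (2,0):
0 0 1 1 1
1 1 1 1 0
1 0 0 0 1
0 0 0 0 1
0 0 1 1 1

After press 4 at (0,3):
0 0 0 0 0
1 1 1 0 0
1 0 0 0 1
0 0 0 0 1
0 0 1 1 1

After press 5 at (0,3):
0 0 1 1 1
1 1 1 1 0
1 0 0 0 1
0 0 0 0 1
0 0 1 1 1

After press 6 at (1,0):
1 0 1 1 1
0 0 1 1 0
0 0 0 0 1
0 0 0 0 1
0 0 1 1 1

After press 7 at (2,4):
1 0 1 1 1
0 0 1 1 1
0 0 0 1 0
0 0 0 0 0
0 0 1 1 1

Answer: 1 0 1 1 1
0 0 1 1 1
0 0 0 1 0
0 0 0 0 0
0 0 1 1 1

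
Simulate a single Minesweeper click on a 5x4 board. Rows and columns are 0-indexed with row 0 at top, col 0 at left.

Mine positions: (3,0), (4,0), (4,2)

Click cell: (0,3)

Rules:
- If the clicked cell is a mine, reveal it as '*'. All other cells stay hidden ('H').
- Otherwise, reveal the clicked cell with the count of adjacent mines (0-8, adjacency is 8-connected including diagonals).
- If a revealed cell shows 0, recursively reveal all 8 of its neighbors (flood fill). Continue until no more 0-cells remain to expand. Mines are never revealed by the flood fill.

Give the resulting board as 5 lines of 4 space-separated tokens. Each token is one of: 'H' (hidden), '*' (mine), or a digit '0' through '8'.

0 0 0 0
0 0 0 0
1 1 0 0
H 3 1 1
H H H H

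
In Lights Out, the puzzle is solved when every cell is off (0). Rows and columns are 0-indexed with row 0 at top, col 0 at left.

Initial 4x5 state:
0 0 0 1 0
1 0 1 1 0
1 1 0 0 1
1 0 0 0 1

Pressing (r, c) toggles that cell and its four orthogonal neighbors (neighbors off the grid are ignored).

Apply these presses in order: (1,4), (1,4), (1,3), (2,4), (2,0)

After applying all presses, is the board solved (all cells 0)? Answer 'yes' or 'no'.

After press 1 at (1,4):
0 0 0 1 1
1 0 1 0 1
1 1 0 0 0
1 0 0 0 1

After press 2 at (1,4):
0 0 0 1 0
1 0 1 1 0
1 1 0 0 1
1 0 0 0 1

After press 3 at (1,3):
0 0 0 0 0
1 0 0 0 1
1 1 0 1 1
1 0 0 0 1

After press 4 at (2,4):
0 0 0 0 0
1 0 0 0 0
1 1 0 0 0
1 0 0 0 0

After press 5 at (2,0):
0 0 0 0 0
0 0 0 0 0
0 0 0 0 0
0 0 0 0 0

Lights still on: 0

Answer: yes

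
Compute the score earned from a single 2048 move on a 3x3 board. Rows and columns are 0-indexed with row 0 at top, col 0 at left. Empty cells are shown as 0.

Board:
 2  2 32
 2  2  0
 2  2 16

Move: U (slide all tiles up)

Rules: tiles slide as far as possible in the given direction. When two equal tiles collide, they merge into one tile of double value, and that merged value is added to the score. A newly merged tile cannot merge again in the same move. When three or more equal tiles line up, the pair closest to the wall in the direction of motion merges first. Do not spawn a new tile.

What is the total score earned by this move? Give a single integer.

Slide up:
col 0: [2, 2, 2] -> [4, 2, 0]  score +4 (running 4)
col 1: [2, 2, 2] -> [4, 2, 0]  score +4 (running 8)
col 2: [32, 0, 16] -> [32, 16, 0]  score +0 (running 8)
Board after move:
 4  4 32
 2  2 16
 0  0  0

Answer: 8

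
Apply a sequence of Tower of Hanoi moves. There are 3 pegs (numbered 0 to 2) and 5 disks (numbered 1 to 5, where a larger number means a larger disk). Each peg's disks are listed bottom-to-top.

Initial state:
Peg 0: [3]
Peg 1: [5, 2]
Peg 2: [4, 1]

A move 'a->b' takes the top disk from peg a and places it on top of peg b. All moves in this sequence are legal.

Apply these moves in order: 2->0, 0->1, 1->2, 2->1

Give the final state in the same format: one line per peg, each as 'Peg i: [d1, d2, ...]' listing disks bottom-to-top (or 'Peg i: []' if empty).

After move 1 (2->0):
Peg 0: [3, 1]
Peg 1: [5, 2]
Peg 2: [4]

After move 2 (0->1):
Peg 0: [3]
Peg 1: [5, 2, 1]
Peg 2: [4]

After move 3 (1->2):
Peg 0: [3]
Peg 1: [5, 2]
Peg 2: [4, 1]

After move 4 (2->1):
Peg 0: [3]
Peg 1: [5, 2, 1]
Peg 2: [4]

Answer: Peg 0: [3]
Peg 1: [5, 2, 1]
Peg 2: [4]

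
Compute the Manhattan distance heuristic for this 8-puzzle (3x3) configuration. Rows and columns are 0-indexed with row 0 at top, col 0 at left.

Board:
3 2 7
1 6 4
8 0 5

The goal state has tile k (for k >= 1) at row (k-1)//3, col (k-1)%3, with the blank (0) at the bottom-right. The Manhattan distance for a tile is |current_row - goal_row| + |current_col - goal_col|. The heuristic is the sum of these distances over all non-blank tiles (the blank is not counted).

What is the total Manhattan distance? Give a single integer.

Answer: 13

Derivation:
Tile 3: at (0,0), goal (0,2), distance |0-0|+|0-2| = 2
Tile 2: at (0,1), goal (0,1), distance |0-0|+|1-1| = 0
Tile 7: at (0,2), goal (2,0), distance |0-2|+|2-0| = 4
Tile 1: at (1,0), goal (0,0), distance |1-0|+|0-0| = 1
Tile 6: at (1,1), goal (1,2), distance |1-1|+|1-2| = 1
Tile 4: at (1,2), goal (1,0), distance |1-1|+|2-0| = 2
Tile 8: at (2,0), goal (2,1), distance |2-2|+|0-1| = 1
Tile 5: at (2,2), goal (1,1), distance |2-1|+|2-1| = 2
Sum: 2 + 0 + 4 + 1 + 1 + 2 + 1 + 2 = 13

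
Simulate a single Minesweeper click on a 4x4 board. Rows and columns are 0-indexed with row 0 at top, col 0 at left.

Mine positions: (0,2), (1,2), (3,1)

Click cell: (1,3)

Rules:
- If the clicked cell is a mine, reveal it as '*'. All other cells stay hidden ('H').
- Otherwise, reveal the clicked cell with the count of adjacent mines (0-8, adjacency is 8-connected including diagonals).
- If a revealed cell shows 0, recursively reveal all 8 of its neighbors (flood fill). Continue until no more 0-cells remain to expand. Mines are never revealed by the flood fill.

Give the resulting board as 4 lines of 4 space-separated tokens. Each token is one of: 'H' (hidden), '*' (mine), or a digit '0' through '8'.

H H H H
H H H 2
H H H H
H H H H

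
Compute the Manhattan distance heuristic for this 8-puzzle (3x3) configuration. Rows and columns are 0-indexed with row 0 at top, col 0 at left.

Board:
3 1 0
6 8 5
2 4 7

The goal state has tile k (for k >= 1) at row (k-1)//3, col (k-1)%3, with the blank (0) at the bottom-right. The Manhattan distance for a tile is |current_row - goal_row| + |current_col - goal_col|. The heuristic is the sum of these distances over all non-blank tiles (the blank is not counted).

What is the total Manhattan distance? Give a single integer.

Tile 3: (0,0)->(0,2) = 2
Tile 1: (0,1)->(0,0) = 1
Tile 6: (1,0)->(1,2) = 2
Tile 8: (1,1)->(2,1) = 1
Tile 5: (1,2)->(1,1) = 1
Tile 2: (2,0)->(0,1) = 3
Tile 4: (2,1)->(1,0) = 2
Tile 7: (2,2)->(2,0) = 2
Sum: 2 + 1 + 2 + 1 + 1 + 3 + 2 + 2 = 14

Answer: 14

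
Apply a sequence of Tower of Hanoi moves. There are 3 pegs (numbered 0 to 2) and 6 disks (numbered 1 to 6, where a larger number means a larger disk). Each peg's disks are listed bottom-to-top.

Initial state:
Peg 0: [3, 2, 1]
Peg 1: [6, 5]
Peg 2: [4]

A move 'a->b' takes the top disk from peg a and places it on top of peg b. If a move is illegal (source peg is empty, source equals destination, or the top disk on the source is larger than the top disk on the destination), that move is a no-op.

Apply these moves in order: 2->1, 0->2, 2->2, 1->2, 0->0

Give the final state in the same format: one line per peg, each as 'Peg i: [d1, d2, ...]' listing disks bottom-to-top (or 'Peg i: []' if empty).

Answer: Peg 0: [3, 2]
Peg 1: [6, 5, 4]
Peg 2: [1]

Derivation:
After move 1 (2->1):
Peg 0: [3, 2, 1]
Peg 1: [6, 5, 4]
Peg 2: []

After move 2 (0->2):
Peg 0: [3, 2]
Peg 1: [6, 5, 4]
Peg 2: [1]

After move 3 (2->2):
Peg 0: [3, 2]
Peg 1: [6, 5, 4]
Peg 2: [1]

After move 4 (1->2):
Peg 0: [3, 2]
Peg 1: [6, 5, 4]
Peg 2: [1]

After move 5 (0->0):
Peg 0: [3, 2]
Peg 1: [6, 5, 4]
Peg 2: [1]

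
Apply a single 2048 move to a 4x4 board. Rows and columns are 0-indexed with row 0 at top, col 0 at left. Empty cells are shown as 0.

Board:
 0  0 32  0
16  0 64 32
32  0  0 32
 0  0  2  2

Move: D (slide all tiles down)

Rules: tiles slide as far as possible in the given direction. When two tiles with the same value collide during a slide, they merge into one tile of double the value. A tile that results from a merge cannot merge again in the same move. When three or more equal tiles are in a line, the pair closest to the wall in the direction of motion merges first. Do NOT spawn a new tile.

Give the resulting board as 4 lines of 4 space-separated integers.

Answer:  0  0  0  0
 0  0 32  0
16  0 64 64
32  0  2  2

Derivation:
Slide down:
col 0: [0, 16, 32, 0] -> [0, 0, 16, 32]
col 1: [0, 0, 0, 0] -> [0, 0, 0, 0]
col 2: [32, 64, 0, 2] -> [0, 32, 64, 2]
col 3: [0, 32, 32, 2] -> [0, 0, 64, 2]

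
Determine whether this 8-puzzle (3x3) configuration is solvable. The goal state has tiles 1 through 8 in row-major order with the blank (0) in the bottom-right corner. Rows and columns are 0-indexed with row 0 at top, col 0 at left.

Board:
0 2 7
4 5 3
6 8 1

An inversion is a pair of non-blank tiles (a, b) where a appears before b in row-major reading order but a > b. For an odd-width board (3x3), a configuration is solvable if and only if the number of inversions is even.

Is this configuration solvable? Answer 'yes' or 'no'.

Inversions (pairs i<j in row-major order where tile[i] > tile[j] > 0): 13
13 is odd, so the puzzle is not solvable.

Answer: no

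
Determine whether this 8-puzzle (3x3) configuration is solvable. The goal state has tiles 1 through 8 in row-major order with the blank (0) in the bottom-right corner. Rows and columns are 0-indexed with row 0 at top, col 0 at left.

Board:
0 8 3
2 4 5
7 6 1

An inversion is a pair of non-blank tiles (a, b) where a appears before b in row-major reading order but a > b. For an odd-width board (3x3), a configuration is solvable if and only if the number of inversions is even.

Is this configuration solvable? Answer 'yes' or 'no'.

Answer: no

Derivation:
Inversions (pairs i<j in row-major order where tile[i] > tile[j] > 0): 15
15 is odd, so the puzzle is not solvable.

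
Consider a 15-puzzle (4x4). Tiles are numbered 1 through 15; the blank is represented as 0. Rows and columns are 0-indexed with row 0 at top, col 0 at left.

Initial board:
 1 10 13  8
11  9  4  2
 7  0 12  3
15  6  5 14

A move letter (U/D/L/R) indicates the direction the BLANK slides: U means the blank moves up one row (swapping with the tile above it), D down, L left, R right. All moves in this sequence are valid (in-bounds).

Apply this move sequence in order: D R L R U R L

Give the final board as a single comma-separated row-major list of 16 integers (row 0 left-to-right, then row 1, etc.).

Answer: 1, 10, 13, 8, 11, 9, 4, 2, 7, 6, 0, 3, 15, 5, 12, 14

Derivation:
After move 1 (D):
 1 10 13  8
11  9  4  2
 7  6 12  3
15  0  5 14

After move 2 (R):
 1 10 13  8
11  9  4  2
 7  6 12  3
15  5  0 14

After move 3 (L):
 1 10 13  8
11  9  4  2
 7  6 12  3
15  0  5 14

After move 4 (R):
 1 10 13  8
11  9  4  2
 7  6 12  3
15  5  0 14

After move 5 (U):
 1 10 13  8
11  9  4  2
 7  6  0  3
15  5 12 14

After move 6 (R):
 1 10 13  8
11  9  4  2
 7  6  3  0
15  5 12 14

After move 7 (L):
 1 10 13  8
11  9  4  2
 7  6  0  3
15  5 12 14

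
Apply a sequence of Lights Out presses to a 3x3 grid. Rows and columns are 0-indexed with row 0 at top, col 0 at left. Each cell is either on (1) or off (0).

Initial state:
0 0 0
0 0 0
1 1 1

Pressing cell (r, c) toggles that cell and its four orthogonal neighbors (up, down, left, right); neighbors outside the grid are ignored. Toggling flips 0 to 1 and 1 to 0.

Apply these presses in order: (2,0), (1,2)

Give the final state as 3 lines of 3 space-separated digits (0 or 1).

After press 1 at (2,0):
0 0 0
1 0 0
0 0 1

After press 2 at (1,2):
0 0 1
1 1 1
0 0 0

Answer: 0 0 1
1 1 1
0 0 0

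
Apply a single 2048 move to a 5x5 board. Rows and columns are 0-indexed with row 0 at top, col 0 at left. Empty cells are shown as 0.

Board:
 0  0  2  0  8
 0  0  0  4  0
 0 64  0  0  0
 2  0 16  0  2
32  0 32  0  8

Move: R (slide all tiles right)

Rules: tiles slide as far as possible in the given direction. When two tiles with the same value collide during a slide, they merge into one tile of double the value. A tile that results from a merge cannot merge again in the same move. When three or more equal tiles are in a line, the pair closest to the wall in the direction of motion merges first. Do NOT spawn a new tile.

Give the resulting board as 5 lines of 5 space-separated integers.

Answer:  0  0  0  2  8
 0  0  0  0  4
 0  0  0  0 64
 0  0  2 16  2
 0  0  0 64  8

Derivation:
Slide right:
row 0: [0, 0, 2, 0, 8] -> [0, 0, 0, 2, 8]
row 1: [0, 0, 0, 4, 0] -> [0, 0, 0, 0, 4]
row 2: [0, 64, 0, 0, 0] -> [0, 0, 0, 0, 64]
row 3: [2, 0, 16, 0, 2] -> [0, 0, 2, 16, 2]
row 4: [32, 0, 32, 0, 8] -> [0, 0, 0, 64, 8]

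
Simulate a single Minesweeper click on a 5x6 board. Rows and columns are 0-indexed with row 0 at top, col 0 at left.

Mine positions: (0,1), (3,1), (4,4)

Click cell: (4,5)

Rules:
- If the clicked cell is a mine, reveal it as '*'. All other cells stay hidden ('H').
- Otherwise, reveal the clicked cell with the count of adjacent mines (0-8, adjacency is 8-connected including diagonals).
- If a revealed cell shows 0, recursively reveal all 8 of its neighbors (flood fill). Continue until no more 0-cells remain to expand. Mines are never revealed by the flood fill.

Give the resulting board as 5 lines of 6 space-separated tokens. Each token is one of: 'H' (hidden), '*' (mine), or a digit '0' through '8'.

H H H H H H
H H H H H H
H H H H H H
H H H H H H
H H H H H 1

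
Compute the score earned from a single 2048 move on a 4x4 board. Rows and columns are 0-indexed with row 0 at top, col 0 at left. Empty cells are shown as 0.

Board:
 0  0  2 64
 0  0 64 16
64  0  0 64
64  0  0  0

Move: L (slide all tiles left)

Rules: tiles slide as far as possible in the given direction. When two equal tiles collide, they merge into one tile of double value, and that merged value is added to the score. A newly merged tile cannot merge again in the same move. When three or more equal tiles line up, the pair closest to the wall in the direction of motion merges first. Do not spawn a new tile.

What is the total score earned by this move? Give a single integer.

Answer: 128

Derivation:
Slide left:
row 0: [0, 0, 2, 64] -> [2, 64, 0, 0]  score +0 (running 0)
row 1: [0, 0, 64, 16] -> [64, 16, 0, 0]  score +0 (running 0)
row 2: [64, 0, 0, 64] -> [128, 0, 0, 0]  score +128 (running 128)
row 3: [64, 0, 0, 0] -> [64, 0, 0, 0]  score +0 (running 128)
Board after move:
  2  64   0   0
 64  16   0   0
128   0   0   0
 64   0   0   0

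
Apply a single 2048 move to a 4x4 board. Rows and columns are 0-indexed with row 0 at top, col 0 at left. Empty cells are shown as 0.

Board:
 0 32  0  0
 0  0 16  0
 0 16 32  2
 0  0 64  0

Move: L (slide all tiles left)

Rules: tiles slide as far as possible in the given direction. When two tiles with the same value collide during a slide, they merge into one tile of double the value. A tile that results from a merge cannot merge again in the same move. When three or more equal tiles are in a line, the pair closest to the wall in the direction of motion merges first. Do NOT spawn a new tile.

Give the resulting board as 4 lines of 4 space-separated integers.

Answer: 32  0  0  0
16  0  0  0
16 32  2  0
64  0  0  0

Derivation:
Slide left:
row 0: [0, 32, 0, 0] -> [32, 0, 0, 0]
row 1: [0, 0, 16, 0] -> [16, 0, 0, 0]
row 2: [0, 16, 32, 2] -> [16, 32, 2, 0]
row 3: [0, 0, 64, 0] -> [64, 0, 0, 0]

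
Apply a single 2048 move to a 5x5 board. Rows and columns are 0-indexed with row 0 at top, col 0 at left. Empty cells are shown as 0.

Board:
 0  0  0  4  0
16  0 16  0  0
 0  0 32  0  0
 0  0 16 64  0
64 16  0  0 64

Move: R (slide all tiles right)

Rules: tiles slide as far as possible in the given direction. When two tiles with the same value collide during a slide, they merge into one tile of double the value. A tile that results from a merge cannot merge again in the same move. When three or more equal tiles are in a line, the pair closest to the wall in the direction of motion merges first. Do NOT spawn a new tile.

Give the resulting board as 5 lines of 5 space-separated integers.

Answer:  0  0  0  0  4
 0  0  0  0 32
 0  0  0  0 32
 0  0  0 16 64
 0  0 64 16 64

Derivation:
Slide right:
row 0: [0, 0, 0, 4, 0] -> [0, 0, 0, 0, 4]
row 1: [16, 0, 16, 0, 0] -> [0, 0, 0, 0, 32]
row 2: [0, 0, 32, 0, 0] -> [0, 0, 0, 0, 32]
row 3: [0, 0, 16, 64, 0] -> [0, 0, 0, 16, 64]
row 4: [64, 16, 0, 0, 64] -> [0, 0, 64, 16, 64]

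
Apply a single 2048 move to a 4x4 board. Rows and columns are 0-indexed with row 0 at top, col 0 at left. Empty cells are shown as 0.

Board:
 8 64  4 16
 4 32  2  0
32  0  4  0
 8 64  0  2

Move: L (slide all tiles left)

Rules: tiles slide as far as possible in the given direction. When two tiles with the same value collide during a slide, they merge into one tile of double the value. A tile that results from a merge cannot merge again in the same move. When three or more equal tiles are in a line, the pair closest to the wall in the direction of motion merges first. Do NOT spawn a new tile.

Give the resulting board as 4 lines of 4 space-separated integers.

Answer:  8 64  4 16
 4 32  2  0
32  4  0  0
 8 64  2  0

Derivation:
Slide left:
row 0: [8, 64, 4, 16] -> [8, 64, 4, 16]
row 1: [4, 32, 2, 0] -> [4, 32, 2, 0]
row 2: [32, 0, 4, 0] -> [32, 4, 0, 0]
row 3: [8, 64, 0, 2] -> [8, 64, 2, 0]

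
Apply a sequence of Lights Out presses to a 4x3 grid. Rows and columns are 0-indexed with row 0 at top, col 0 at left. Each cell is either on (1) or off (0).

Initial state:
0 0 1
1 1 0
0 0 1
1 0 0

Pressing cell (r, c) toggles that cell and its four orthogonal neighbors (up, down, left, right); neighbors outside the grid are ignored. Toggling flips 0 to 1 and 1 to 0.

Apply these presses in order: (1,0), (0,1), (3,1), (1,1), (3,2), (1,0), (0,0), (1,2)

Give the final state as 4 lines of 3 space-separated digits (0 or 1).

Answer: 0 1 1
1 0 0
0 0 1
0 0 0

Derivation:
After press 1 at (1,0):
1 0 1
0 0 0
1 0 1
1 0 0

After press 2 at (0,1):
0 1 0
0 1 0
1 0 1
1 0 0

After press 3 at (3,1):
0 1 0
0 1 0
1 1 1
0 1 1

After press 4 at (1,1):
0 0 0
1 0 1
1 0 1
0 1 1

After press 5 at (3,2):
0 0 0
1 0 1
1 0 0
0 0 0

After press 6 at (1,0):
1 0 0
0 1 1
0 0 0
0 0 0

After press 7 at (0,0):
0 1 0
1 1 1
0 0 0
0 0 0

After press 8 at (1,2):
0 1 1
1 0 0
0 0 1
0 0 0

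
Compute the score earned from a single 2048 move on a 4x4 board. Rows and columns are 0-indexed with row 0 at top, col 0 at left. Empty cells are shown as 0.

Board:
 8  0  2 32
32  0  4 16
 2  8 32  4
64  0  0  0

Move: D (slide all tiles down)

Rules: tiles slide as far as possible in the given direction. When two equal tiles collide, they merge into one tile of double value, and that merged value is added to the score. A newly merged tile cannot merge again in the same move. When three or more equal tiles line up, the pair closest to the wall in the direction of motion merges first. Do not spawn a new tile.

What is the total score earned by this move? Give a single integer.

Answer: 0

Derivation:
Slide down:
col 0: [8, 32, 2, 64] -> [8, 32, 2, 64]  score +0 (running 0)
col 1: [0, 0, 8, 0] -> [0, 0, 0, 8]  score +0 (running 0)
col 2: [2, 4, 32, 0] -> [0, 2, 4, 32]  score +0 (running 0)
col 3: [32, 16, 4, 0] -> [0, 32, 16, 4]  score +0 (running 0)
Board after move:
 8  0  0  0
32  0  2 32
 2  0  4 16
64  8 32  4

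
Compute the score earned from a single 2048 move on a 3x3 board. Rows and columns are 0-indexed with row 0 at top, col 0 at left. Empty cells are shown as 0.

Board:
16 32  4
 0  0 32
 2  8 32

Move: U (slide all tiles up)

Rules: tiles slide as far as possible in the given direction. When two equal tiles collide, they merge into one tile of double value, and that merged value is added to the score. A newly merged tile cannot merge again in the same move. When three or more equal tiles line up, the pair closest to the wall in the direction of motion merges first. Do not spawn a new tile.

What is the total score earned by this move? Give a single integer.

Answer: 64

Derivation:
Slide up:
col 0: [16, 0, 2] -> [16, 2, 0]  score +0 (running 0)
col 1: [32, 0, 8] -> [32, 8, 0]  score +0 (running 0)
col 2: [4, 32, 32] -> [4, 64, 0]  score +64 (running 64)
Board after move:
16 32  4
 2  8 64
 0  0  0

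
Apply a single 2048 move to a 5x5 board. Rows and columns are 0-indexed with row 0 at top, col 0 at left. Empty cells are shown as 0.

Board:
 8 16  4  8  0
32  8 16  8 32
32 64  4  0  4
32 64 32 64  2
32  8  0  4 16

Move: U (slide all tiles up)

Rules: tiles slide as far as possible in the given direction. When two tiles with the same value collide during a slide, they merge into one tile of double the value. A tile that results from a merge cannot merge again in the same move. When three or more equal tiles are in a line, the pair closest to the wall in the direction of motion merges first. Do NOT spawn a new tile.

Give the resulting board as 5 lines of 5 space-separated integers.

Answer:   8  16   4  16  32
 64   8  16  64   4
 64 128   4   4   2
  0   8  32   0  16
  0   0   0   0   0

Derivation:
Slide up:
col 0: [8, 32, 32, 32, 32] -> [8, 64, 64, 0, 0]
col 1: [16, 8, 64, 64, 8] -> [16, 8, 128, 8, 0]
col 2: [4, 16, 4, 32, 0] -> [4, 16, 4, 32, 0]
col 3: [8, 8, 0, 64, 4] -> [16, 64, 4, 0, 0]
col 4: [0, 32, 4, 2, 16] -> [32, 4, 2, 16, 0]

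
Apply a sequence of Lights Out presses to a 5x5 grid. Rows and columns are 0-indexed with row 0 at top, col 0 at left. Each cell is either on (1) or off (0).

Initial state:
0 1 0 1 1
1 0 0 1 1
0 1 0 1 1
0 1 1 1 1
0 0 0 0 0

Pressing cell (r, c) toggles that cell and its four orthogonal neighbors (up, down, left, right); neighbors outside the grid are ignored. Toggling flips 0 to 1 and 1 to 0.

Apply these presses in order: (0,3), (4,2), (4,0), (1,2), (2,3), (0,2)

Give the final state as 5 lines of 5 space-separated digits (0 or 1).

Answer: 0 0 1 1 0
1 1 0 0 1
0 1 0 0 0
1 1 0 0 1
1 0 1 1 0

Derivation:
After press 1 at (0,3):
0 1 1 0 0
1 0 0 0 1
0 1 0 1 1
0 1 1 1 1
0 0 0 0 0

After press 2 at (4,2):
0 1 1 0 0
1 0 0 0 1
0 1 0 1 1
0 1 0 1 1
0 1 1 1 0

After press 3 at (4,0):
0 1 1 0 0
1 0 0 0 1
0 1 0 1 1
1 1 0 1 1
1 0 1 1 0

After press 4 at (1,2):
0 1 0 0 0
1 1 1 1 1
0 1 1 1 1
1 1 0 1 1
1 0 1 1 0

After press 5 at (2,3):
0 1 0 0 0
1 1 1 0 1
0 1 0 0 0
1 1 0 0 1
1 0 1 1 0

After press 6 at (0,2):
0 0 1 1 0
1 1 0 0 1
0 1 0 0 0
1 1 0 0 1
1 0 1 1 0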